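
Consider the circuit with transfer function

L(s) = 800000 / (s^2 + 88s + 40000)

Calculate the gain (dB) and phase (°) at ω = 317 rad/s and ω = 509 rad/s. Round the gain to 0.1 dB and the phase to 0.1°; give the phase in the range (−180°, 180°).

ω = 317: 21.6 dB, -155.2°; ω = 509: 11.1 dB, -168.4°

At s = jω = j317:
quadratic: (j317)² + 88·j317 + 40000 = -60489 + j27896 → |·| ≈ 66612, ∠ ≈ 155.24°
|L| = 800000 / 66612 ≈ 12.01
Gain = 20 log₁₀(12.01) ≈ 21.59 dB
∠L = 0.00° − 155.24° = -155.24°

At s = jω = j509:
quadratic: (j509)² + 88·j509 + 40000 = -219081 + j44792 → |·| ≈ 2.2361e+05, ∠ ≈ 168.44°
|L| = 800000 / 2.2361e+05 ≈ 3.5777
Gain = 20 log₁₀(3.5777) ≈ 11.07 dB
∠L = 0.00° − 168.44° = -168.44°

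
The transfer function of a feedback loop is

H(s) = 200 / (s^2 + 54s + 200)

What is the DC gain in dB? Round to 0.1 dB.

H(0) = 200 / 200 = 1
20 log₁₀(1) ≈ 0.00 dB

0.0 dB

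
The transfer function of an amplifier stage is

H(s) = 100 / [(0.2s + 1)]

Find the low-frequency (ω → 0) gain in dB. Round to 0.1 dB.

40.0 dB

H(0) = 100 · 1 / 1 = 100
20 log₁₀(100) ≈ 40.00 dB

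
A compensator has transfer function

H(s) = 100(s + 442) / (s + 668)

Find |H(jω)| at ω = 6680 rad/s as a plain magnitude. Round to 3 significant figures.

At s = jω = j6680:
zero (s+442): 442 + j6680 → |·| = √(442²+6680²) = √44817764 ≈ 6694.6, ∠ = arctan(6680/442) ≈ 86.21°
pole (s+668): 668 + j6680 → |·| = √(668²+6680²) = √45068624 ≈ 6713.3, ∠ = arctan(6680/668) ≈ 84.29°
|H| = 100 · 6694.6 / 6713.3 ≈ 99.721

99.7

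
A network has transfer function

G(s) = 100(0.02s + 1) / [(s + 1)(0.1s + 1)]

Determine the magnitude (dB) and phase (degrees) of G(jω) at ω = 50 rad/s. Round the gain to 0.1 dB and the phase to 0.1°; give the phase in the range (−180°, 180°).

-5.1 dB, -122.5°

At ω = 50 rad/s:
zero (1 + j50·0.02) = 1 + j1 → |·| ≈ 1.4142, ∠ ≈ 45.00°
pole (1 + j50·1) = 1 + j50 → |·| ≈ 50.01, ∠ ≈ 88.85°
pole (1 + j50·0.1) = 1 + j5 → |·| ≈ 5.099, ∠ ≈ 78.69°
|G| = 100 · 1.4142 / (50.01 · 5.099) ≈ 0.55459
Gain = 20 log₁₀(0.55459) ≈ -5.12 dB
∠G = (45.00°) − (88.85° + 78.69°) = -122.54°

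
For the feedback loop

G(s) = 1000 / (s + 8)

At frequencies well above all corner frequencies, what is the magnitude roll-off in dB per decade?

Each pole contributes −20 dB/decade at high frequency; each zero contributes +20 dB/decade.
Net: 0 zero(s) − 1 pole(s) → -20 dB/decade.

-20 dB/decade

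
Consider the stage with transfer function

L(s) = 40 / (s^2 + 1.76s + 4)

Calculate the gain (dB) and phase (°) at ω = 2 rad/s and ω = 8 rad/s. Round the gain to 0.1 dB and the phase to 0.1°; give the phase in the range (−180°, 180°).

ω = 2: 21.1 dB, -90.0°; ω = 8: -3.8 dB, -166.8°

At s = jω = j2:
quadratic: (j2)² + 1.76·j2 + 4 = 0 + j3.52 → |·| ≈ 3.52, ∠ ≈ 90.00°
|L| = 40 / 3.52 ≈ 11.364
Gain = 20 log₁₀(11.364) ≈ 21.11 dB
∠L = 0.00° − 90.00° = -90.00°

At s = jω = j8:
quadratic: (j8)² + 1.76·j8 + 4 = -60 + j14.08 → |·| ≈ 61.63, ∠ ≈ 166.79°
|L| = 40 / 61.63 ≈ 0.64903
Gain = 20 log₁₀(0.64903) ≈ -3.75 dB
∠L = 0.00° − 166.79° = -166.79°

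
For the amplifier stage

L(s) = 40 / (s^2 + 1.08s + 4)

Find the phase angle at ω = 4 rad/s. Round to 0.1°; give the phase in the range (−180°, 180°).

At s = jω = j4:
quadratic: (j4)² + 1.08·j4 + 4 = -12 + j4.32 → |·| ≈ 12.754, ∠ ≈ 160.20°
∠L = 0.00° − 160.20° = -160.20°

-160.2°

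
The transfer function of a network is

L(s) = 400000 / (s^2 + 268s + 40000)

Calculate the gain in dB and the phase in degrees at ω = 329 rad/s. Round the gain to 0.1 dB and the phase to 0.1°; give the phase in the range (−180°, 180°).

At s = jω = j329:
quadratic: (j329)² + 268·j329 + 40000 = -68241 + j88172 → |·| ≈ 1.115e+05, ∠ ≈ 127.74°
|L| = 400000 / 1.115e+05 ≈ 3.5874
Gain = 20 log₁₀(3.5874) ≈ 11.10 dB
∠L = 0.00° − 127.74° = -127.74°

11.1 dB, -127.7°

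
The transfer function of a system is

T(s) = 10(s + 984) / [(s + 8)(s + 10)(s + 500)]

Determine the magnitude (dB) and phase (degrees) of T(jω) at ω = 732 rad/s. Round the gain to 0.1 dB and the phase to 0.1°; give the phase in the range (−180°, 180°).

-91.8 dB, 162.4°

At s = jω = j732:
zero (s+984): 984 + j732 → |·| = √(984²+732²) = √1504080 ≈ 1226.4, ∠ = arctan(732/984) ≈ 36.65°
pole (s+8): 8 + j732 → |·| = √(8²+732²) = √535888 ≈ 732.04, ∠ = arctan(732/8) ≈ 89.37°
pole (s+10): 10 + j732 → |·| = √(10²+732²) = √535924 ≈ 732.07, ∠ = arctan(732/10) ≈ 89.22°
pole (s+500): 500 + j732 → |·| = √(500²+732²) = √785824 ≈ 886.47, ∠ = arctan(732/500) ≈ 55.66°
|T| = 10 · 1226.4 / 4.7506e+08 ≈ 2.5816e-05
Gain = 20 log₁₀(2.5816e-05) ≈ -91.76 dB
∠T = 36.65° − 234.25° = -197.60° ≡ 162.40° (principal value)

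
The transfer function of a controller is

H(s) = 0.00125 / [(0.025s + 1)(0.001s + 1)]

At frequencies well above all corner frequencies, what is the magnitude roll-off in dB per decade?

-40 dB/decade

Each pole contributes −20 dB/decade at high frequency; each zero contributes +20 dB/decade.
Net: 0 zero(s) − 2 pole(s) → -40 dB/decade.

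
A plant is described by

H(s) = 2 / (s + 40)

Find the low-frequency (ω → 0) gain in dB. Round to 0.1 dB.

-26.0 dB

H(0) = 2 / 40 = 0.05
20 log₁₀(0.05) ≈ -26.02 dB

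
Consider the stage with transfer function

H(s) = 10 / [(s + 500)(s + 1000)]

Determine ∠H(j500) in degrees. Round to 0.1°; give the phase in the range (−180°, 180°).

At s = jω = j500:
pole (s+500): 500 + j500 → |·| = √(500²+500²) = √500000 ≈ 707.11, ∠ = arctan(500/500) ≈ 45.00°
pole (s+1000): 1000 + j500 → |·| = √(1000²+500²) = √1250000 ≈ 1118, ∠ = arctan(500/1000) ≈ 26.57°
∠H = 0.00° − 71.57° = -71.57°

-71.6°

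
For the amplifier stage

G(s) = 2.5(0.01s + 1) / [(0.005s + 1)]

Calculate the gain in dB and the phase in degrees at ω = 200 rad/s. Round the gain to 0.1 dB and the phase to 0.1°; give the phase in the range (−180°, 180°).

11.9 dB, 18.4°

At ω = 200 rad/s:
zero (1 + j200·0.01) = 1 + j2 → |·| ≈ 2.2361, ∠ ≈ 63.43°
pole (1 + j200·0.005) = 1 + j1 → |·| ≈ 1.4142, ∠ ≈ 45.00°
|G| = 2.5 · 2.2361 / (1.4142) ≈ 3.9529
Gain = 20 log₁₀(3.9529) ≈ 11.94 dB
∠G = (63.43°) − (45.00°) = 18.43°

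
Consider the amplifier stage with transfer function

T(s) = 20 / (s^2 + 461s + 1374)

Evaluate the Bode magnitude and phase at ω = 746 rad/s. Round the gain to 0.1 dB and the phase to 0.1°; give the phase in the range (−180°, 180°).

-90.3 dB, -148.2°

Substitute s = j746:
Numerator: 20 = 20 + j0
Denominator: (j746)^2 + 461(j746) + 1374 = -555142 + j343906
|N| = √(20² + 0²) ≈ 20, ∠N ≈ 0.00°
|D| = √(555142² + 343906²) ≈ 6.5303e+05, ∠D ≈ 148.22°
|T| = 20 / 6.5303e+05 ≈ 3.0626e-05
Gain = 20 log₁₀(3.0626e-05) ≈ -90.28 dB
∠T = 0.00° − 148.22° = -148.22°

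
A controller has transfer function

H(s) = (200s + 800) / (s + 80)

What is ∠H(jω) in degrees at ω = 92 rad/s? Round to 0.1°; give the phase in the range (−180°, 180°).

Substitute s = j92:
Numerator: 200(j92) + 800 = 800 + j18400
Denominator: (j92) + 80 = 80 + j92
|N| = √(800² + 18400²) ≈ 18417, ∠N ≈ 87.51°
|D| = √(80² + 92²) ≈ 121.92, ∠D ≈ 48.99°
∠H = 87.51° − 48.99° = 38.52°

38.5°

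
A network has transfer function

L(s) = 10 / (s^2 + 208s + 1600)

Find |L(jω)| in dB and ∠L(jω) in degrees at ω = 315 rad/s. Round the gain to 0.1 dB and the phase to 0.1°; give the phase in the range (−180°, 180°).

Substitute s = j315:
Numerator: 10 = 10 + j0
Denominator: (j315)^2 + 208(j315) + 1600 = -97625 + j65520
|N| = √(10² + 0²) ≈ 10, ∠N ≈ 0.00°
|D| = √(97625² + 65520²) ≈ 1.1757e+05, ∠D ≈ 146.13°
|L| = 10 / 1.1757e+05 ≈ 8.5056e-05
Gain = 20 log₁₀(8.5056e-05) ≈ -81.41 dB
∠L = 0.00° − 146.13° = -146.13°

-81.4 dB, -146.1°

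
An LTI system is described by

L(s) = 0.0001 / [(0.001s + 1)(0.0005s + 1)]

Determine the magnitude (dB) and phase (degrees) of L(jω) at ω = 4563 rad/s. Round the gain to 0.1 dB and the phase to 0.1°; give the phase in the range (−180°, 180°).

At ω = 4563 rad/s:
pole (1 + j4563·0.001) = 1 + j4.563 → |·| ≈ 4.6713, ∠ ≈ 77.64°
pole (1 + j4563·0.0005) = 1 + j2.2815 → |·| ≈ 2.491, ∠ ≈ 66.33°
|L| = 0.0001 · 1 / (4.6713 · 2.491) ≈ 8.5939e-06
Gain = 20 log₁₀(8.5939e-06) ≈ -101.32 dB
∠L = (0°) − (77.64° + 66.33°) = -143.97°

-101.3 dB, -144.0°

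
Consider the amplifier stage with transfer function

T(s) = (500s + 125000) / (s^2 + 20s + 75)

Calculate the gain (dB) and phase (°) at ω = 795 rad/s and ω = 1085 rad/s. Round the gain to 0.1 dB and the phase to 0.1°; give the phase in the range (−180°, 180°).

Substitute s = j795:
Numerator: 500(j795) + 125000 = 125000 + j397500
Denominator: (j795)^2 + 20(j795) + 75 = -631950 + j15900
|N| = √(125000² + 397500²) ≈ 4.1669e+05, ∠N ≈ 72.54°
|D| = √(631950² + 15900²) ≈ 6.3215e+05, ∠D ≈ 178.56°
|T| = 4.1669e+05 / 6.3215e+05 ≈ 0.65916
Gain = 20 log₁₀(0.65916) ≈ -3.62 dB
∠T = 72.54° − 178.56° = -106.02°

Substitute s = j1085:
Numerator: 500(j1085) + 125000 = 125000 + j542500
Denominator: (j1085)^2 + 20(j1085) + 75 = -1177150 + j21700
|N| = √(125000² + 542500²) ≈ 5.5671e+05, ∠N ≈ 77.02°
|D| = √(1177150² + 21700²) ≈ 1.1773e+06, ∠D ≈ 178.94°
|T| = 5.5671e+05 / 1.1773e+06 ≈ 0.47287
Gain = 20 log₁₀(0.47287) ≈ -6.51 dB
∠T = 77.02° − 178.94° = -101.92°

ω = 795: -3.6 dB, -106.0°; ω = 1085: -6.5 dB, -101.9°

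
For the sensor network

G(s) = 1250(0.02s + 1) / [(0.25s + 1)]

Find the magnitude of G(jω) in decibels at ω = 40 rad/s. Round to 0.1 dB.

At ω = 40 rad/s:
zero (1 + j40·0.02) = 1 + j0.8 → |·| ≈ 1.2806, ∠ ≈ 38.66°
pole (1 + j40·0.25) = 1 + j10 → |·| ≈ 10.05, ∠ ≈ 84.29°
|G| = 1250 · 1.2806 / (10.05) ≈ 159.28
Gain = 20 log₁₀(159.28) ≈ 44.04 dB

44.0 dB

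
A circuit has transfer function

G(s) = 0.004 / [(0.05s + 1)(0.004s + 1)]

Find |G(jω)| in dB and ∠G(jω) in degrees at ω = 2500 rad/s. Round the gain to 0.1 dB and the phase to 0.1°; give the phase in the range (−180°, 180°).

-109.9 dB, -173.8°

At ω = 2500 rad/s:
pole (1 + j2500·0.05) = 1 + j125 → |·| ≈ 125, ∠ ≈ 89.54°
pole (1 + j2500·0.004) = 1 + j10 → |·| ≈ 10.05, ∠ ≈ 84.29°
|G| = 0.004 · 1 / (125 · 10.05) ≈ 3.1841e-06
Gain = 20 log₁₀(3.1841e-06) ≈ -109.94 dB
∠G = (0°) − (89.54° + 84.29°) = -173.83°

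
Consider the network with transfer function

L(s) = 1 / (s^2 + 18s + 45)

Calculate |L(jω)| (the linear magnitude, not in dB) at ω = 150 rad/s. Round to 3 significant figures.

Substitute s = j150:
Numerator: 1 = 1 + j0
Denominator: (j150)^2 + 18(j150) + 45 = -22455 + j2700
|N| = √(1² + 0²) ≈ 1, ∠N ≈ 0.00°
|D| = √(22455² + 2700²) ≈ 22617, ∠D ≈ 173.14°
|L| = 1 / 22617 ≈ 4.4215e-05

4.42e-05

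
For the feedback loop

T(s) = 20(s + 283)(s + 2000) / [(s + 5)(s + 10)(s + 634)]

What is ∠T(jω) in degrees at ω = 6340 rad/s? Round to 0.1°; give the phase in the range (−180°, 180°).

At s = jω = j6340:
zero (s+283): 283 + j6340 → |·| = √(283²+6340²) = √40275689 ≈ 6346.3, ∠ = arctan(6340/283) ≈ 87.44°
zero (s+2000): 2000 + j6340 → |·| = √(2000²+6340²) = √44195600 ≈ 6648, ∠ = arctan(6340/2000) ≈ 72.49°
pole (s+5): 5 + j6340 → |·| = √(5²+6340²) = √40195625 ≈ 6340, ∠ = arctan(6340/5) ≈ 89.95°
pole (s+10): 10 + j6340 → |·| = √(10²+6340²) = √40195700 ≈ 6340, ∠ = arctan(6340/10) ≈ 89.91°
pole (s+634): 634 + j6340 → |·| = √(634²+6340²) = √40597556 ≈ 6371.6, ∠ = arctan(6340/634) ≈ 84.29°
∠T = 159.93° − 264.15° = -104.22°

-104.2°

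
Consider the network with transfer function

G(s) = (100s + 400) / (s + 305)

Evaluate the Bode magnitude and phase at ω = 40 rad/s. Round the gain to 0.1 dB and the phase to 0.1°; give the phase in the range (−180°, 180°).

22.3 dB, 76.8°

Substitute s = j40:
Numerator: 100(j40) + 400 = 400 + j4000
Denominator: (j40) + 305 = 305 + j40
|N| = √(400² + 4000²) ≈ 4020, ∠N ≈ 84.29°
|D| = √(305² + 40²) ≈ 307.61, ∠D ≈ 7.47°
|G| = 4020 / 307.61 ≈ 13.068
Gain = 20 log₁₀(13.068) ≈ 22.32 dB
∠G = 84.29° − 7.47° = 76.82°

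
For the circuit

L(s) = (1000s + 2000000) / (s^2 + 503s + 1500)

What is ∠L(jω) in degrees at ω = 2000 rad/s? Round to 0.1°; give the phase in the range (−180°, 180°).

Substitute s = j2000:
Numerator: 1000(j2000) + 2000000 = 2000000 + j2000000
Denominator: (j2000)^2 + 503(j2000) + 1500 = -3998500 + j1006000
|N| = √(2000000² + 2000000²) ≈ 2.8284e+06, ∠N ≈ 45.00°
|D| = √(3998500² + 1006000²) ≈ 4.1231e+06, ∠D ≈ 165.88°
∠L = 45.00° − 165.88° = -120.88°

-120.9°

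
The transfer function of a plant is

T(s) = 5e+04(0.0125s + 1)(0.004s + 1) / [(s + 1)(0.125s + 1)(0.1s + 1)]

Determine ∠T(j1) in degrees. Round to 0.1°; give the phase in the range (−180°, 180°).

-56.9°

At ω = 1 rad/s:
zero (1 + j1·0.0125) = 1 + j0.0125 → |·| ≈ 1.0001, ∠ ≈ 0.72°
zero (1 + j1·0.004) = 1 + j0.004 → |·| ≈ 1, ∠ ≈ 0.23°
pole (1 + j1·1) = 1 + j1 → |·| ≈ 1.4142, ∠ ≈ 45.00°
pole (1 + j1·0.125) = 1 + j0.125 → |·| ≈ 1.0078, ∠ ≈ 7.13°
pole (1 + j1·0.1) = 1 + j0.1 → |·| ≈ 1.005, ∠ ≈ 5.71°
∠T = (0.72° + 0.23°) − (45.00° + 7.13° + 5.71°) = -56.89°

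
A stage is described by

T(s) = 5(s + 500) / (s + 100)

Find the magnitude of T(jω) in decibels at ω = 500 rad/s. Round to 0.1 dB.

At s = jω = j500:
zero (s+500): 500 + j500 → |·| = √(500²+500²) = √500000 ≈ 707.11, ∠ = arctan(500/500) ≈ 45.00°
pole (s+100): 100 + j500 → |·| = √(100²+500²) = √260000 ≈ 509.9, ∠ = arctan(500/100) ≈ 78.69°
|T| = 5 · 707.11 / 509.9 ≈ 6.9338
Gain = 20 log₁₀(6.9338) ≈ 16.82 dB

16.8 dB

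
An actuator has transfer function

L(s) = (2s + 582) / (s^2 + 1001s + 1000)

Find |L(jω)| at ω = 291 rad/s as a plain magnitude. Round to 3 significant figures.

0.00272

Substitute s = j291:
Numerator: 2(j291) + 582 = 582 + j582
Denominator: (j291)^2 + 1001(j291) + 1000 = -83681 + j291291
|N| = √(582² + 582²) ≈ 823.07, ∠N ≈ 45.00°
|D| = √(83681² + 291291²) ≈ 3.0307e+05, ∠D ≈ 106.03°
|L| = 823.07 / 3.0307e+05 ≈ 0.0027158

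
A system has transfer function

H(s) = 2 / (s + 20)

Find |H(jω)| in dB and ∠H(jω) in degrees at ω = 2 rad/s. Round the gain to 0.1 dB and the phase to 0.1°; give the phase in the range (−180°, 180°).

At s = jω = j2:
pole (s+20): 20 + j2 → |·| = √(20²+2²) = √404 ≈ 20.1, ∠ = arctan(2/20) ≈ 5.71°
|H| = 2 / 20.1 ≈ 0.099502
Gain = 20 log₁₀(0.099502) ≈ -20.04 dB
∠H = 0.00° − 5.71° = -5.71°

-20.0 dB, -5.7°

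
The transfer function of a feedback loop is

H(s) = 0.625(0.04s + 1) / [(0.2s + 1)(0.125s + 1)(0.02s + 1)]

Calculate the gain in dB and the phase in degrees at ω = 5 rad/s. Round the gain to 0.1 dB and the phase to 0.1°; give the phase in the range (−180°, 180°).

-8.4 dB, -71.4°

At ω = 5 rad/s:
zero (1 + j5·0.04) = 1 + j0.2 → |·| ≈ 1.0198, ∠ ≈ 11.31°
pole (1 + j5·0.2) = 1 + j1 → |·| ≈ 1.4142, ∠ ≈ 45.00°
pole (1 + j5·0.125) = 1 + j0.625 → |·| ≈ 1.1792, ∠ ≈ 32.01°
pole (1 + j5·0.02) = 1 + j0.1 → |·| ≈ 1.005, ∠ ≈ 5.71°
|H| = 0.625 · 1.0198 / (1.4142 · 1.1792 · 1.005) ≈ 0.3803
Gain = 20 log₁₀(0.3803) ≈ -8.40 dB
∠H = (11.31°) − (45.00° + 32.01° + 5.71°) = -71.41°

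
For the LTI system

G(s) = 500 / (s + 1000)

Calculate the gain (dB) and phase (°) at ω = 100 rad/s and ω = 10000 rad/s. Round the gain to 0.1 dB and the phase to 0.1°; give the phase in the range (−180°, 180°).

ω = 100: -6.1 dB, -5.7°; ω = 10000: -26.1 dB, -84.3°

At s = jω = j100:
pole (s+1000): 1000 + j100 → |·| = √(1000²+100²) = √1010000 ≈ 1005, ∠ = arctan(100/1000) ≈ 5.71°
|G| = 500 / 1005 ≈ 0.49751
Gain = 20 log₁₀(0.49751) ≈ -6.06 dB
∠G = 0.00° − 5.71° = -5.71°

At s = jω = j10000:
pole (s+1000): 1000 + j10000 → |·| = √(1000²+10000²) = √101000000 ≈ 10050, ∠ = arctan(10000/1000) ≈ 84.29°
|G| = 500 / 10050 ≈ 0.049751
Gain = 20 log₁₀(0.049751) ≈ -26.06 dB
∠G = 0.00° − 84.29° = -84.29°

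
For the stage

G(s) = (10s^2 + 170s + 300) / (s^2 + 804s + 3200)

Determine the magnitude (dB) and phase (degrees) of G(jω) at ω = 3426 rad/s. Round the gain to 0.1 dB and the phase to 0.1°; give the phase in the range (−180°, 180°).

19.8 dB, 12.9°

Substitute s = j3426:
Numerator: 10(j3426)^2 + 170(j3426) + 300 = -117374460 + j582420
Denominator: (j3426)^2 + 804(j3426) + 3200 = -11734276 + j2754504
|N| = √(117374460² + 582420²) ≈ 1.1738e+08, ∠N ≈ 179.72°
|D| = √(11734276² + 2754504²) ≈ 1.2053e+07, ∠D ≈ 166.79°
|G| = 1.1738e+08 / 1.2053e+07 ≈ 9.7387
Gain = 20 log₁₀(9.7387) ≈ 19.77 dB
∠G = 179.72° − 166.79° = 12.93°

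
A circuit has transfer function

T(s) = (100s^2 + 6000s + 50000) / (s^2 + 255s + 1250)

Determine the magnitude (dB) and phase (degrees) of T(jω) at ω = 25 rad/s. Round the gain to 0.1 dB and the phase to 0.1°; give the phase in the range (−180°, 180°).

27.4 dB, 10.4°

Substitute s = j25:
Numerator: 100(j25)^2 + 6000(j25) + 50000 = -12500 + j150000
Denominator: (j25)^2 + 255(j25) + 1250 = 625 + j6375
|N| = √(12500² + 150000²) ≈ 1.5052e+05, ∠N ≈ 94.76°
|D| = √(625² + 6375²) ≈ 6405.6, ∠D ≈ 84.40°
|T| = 1.5052e+05 / 6405.6 ≈ 23.498
Gain = 20 log₁₀(23.498) ≈ 27.42 dB
∠T = 94.76° − 84.40° = 10.36°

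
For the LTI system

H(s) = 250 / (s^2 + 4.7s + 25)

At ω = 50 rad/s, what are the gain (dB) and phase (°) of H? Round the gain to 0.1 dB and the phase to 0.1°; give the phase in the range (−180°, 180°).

-20.0 dB, -174.6°

At s = jω = j50:
quadratic: (j50)² + 4.7·j50 + 25 = -2475 + j235 → |·| ≈ 2486.1, ∠ ≈ 174.58°
|H| = 250 / 2486.1 ≈ 0.10056
Gain = 20 log₁₀(0.10056) ≈ -19.95 dB
∠H = 0.00° − 174.58° = -174.58°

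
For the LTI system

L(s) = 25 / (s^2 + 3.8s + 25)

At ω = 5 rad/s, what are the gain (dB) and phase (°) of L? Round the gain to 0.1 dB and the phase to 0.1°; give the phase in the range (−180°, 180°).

2.4 dB, -90.0°

At s = jω = j5:
quadratic: (j5)² + 3.8·j5 + 25 = 0 + j19 → |·| ≈ 19, ∠ ≈ 90.00°
|L| = 25 / 19 ≈ 1.3158
Gain = 20 log₁₀(1.3158) ≈ 2.38 dB
∠L = 0.00° − 90.00° = -90.00°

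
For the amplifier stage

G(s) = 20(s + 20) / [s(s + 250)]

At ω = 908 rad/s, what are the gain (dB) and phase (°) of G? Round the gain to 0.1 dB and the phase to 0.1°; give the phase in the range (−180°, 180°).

-33.5 dB, -75.9°

At s = jω = j908:
zero (s+20): 20 + j908 → |·| = √(20²+908²) = √824864 ≈ 908.22, ∠ = arctan(908/20) ≈ 88.74°
pole (s+250): 250 + j908 → |·| = √(250²+908²) = √886964 ≈ 941.79, ∠ = arctan(908/250) ≈ 74.61°
pole at origin: |s| = 908, ∠ = 90.00° (in denominator)
|G| = 20 · 908.22 / 8.5515e+05 ≈ 0.021241
Gain = 20 log₁₀(0.021241) ≈ -33.46 dB
∠G = 88.74° − 164.61° = -75.87°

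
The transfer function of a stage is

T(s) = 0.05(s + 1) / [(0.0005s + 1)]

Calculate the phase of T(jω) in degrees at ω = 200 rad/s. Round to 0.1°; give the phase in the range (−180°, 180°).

84.0°

At ω = 200 rad/s:
zero (1 + j200·1) = 1 + j200 → |·| ≈ 200, ∠ ≈ 89.71°
pole (1 + j200·0.0005) = 1 + j0.1 → |·| ≈ 1.005, ∠ ≈ 5.71°
∠T = (89.71°) − (5.71°) = 84.00°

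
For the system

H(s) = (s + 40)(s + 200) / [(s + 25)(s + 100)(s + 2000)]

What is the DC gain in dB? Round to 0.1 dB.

H(0) = 1·40·200 / (25·100·2000) = 0.0016
20 log₁₀(0.0016) ≈ -55.92 dB

-55.9 dB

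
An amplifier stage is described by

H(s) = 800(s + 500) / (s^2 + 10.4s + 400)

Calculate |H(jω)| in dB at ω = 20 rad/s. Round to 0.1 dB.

At s = jω = j20:
zero (s+500): 500 + j20 → |·| = √(500²+20²) = √250400 ≈ 500.4, ∠ = arctan(20/500) ≈ 2.29°
quadratic: (j20)² + 10.4·j20 + 400 = 0 + j208 → |·| ≈ 208, ∠ ≈ 90.00°
|H| = 800 · 500.4 / 208 ≈ 1924.6
Gain = 20 log₁₀(1924.6) ≈ 65.69 dB

65.7 dB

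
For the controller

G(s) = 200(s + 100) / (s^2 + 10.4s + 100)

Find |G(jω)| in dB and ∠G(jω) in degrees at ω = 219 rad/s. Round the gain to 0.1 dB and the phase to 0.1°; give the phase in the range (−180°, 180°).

At s = jω = j219:
zero (s+100): 100 + j219 → |·| = √(100²+219²) = √57961 ≈ 240.75, ∠ = arctan(219/100) ≈ 65.46°
quadratic: (j219)² + 10.4·j219 + 100 = -47861 + j2277.6 → |·| ≈ 47915, ∠ ≈ 177.28°
|G| = 200 · 240.75 / 47915 ≈ 1.0049
Gain = 20 log₁₀(1.0049) ≈ 0.04 dB
∠G = 65.46° − 177.28° = -111.82°

0.0 dB, -111.8°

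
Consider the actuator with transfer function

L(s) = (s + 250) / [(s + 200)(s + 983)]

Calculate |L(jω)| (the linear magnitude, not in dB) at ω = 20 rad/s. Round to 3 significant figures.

0.00127

At s = jω = j20:
zero (s+250): 250 + j20 → |·| = √(250²+20²) = √62900 ≈ 250.8, ∠ = arctan(20/250) ≈ 4.57°
pole (s+200): 200 + j20 → |·| = √(200²+20²) = √40400 ≈ 201, ∠ = arctan(20/200) ≈ 5.71°
pole (s+983): 983 + j20 → |·| = √(983²+20²) = √966689 ≈ 983.2, ∠ = arctan(20/983) ≈ 1.17°
|L| = 1 · 250.8 / 1.9762e+05 ≈ 0.0012691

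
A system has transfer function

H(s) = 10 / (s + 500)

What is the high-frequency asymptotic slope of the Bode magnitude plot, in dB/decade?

-20 dB/decade

Each pole contributes −20 dB/decade at high frequency; each zero contributes +20 dB/decade.
Net: 0 zero(s) − 1 pole(s) → -20 dB/decade.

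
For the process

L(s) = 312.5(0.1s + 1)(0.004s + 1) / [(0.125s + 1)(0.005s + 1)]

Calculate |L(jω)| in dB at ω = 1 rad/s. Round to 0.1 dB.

49.9 dB

At ω = 1 rad/s:
zero (1 + j1·0.1) = 1 + j0.1 → |·| ≈ 1.005, ∠ ≈ 5.71°
zero (1 + j1·0.004) = 1 + j0.004 → |·| ≈ 1, ∠ ≈ 0.23°
pole (1 + j1·0.125) = 1 + j0.125 → |·| ≈ 1.0078, ∠ ≈ 7.13°
pole (1 + j1·0.005) = 1 + j0.005 → |·| ≈ 1, ∠ ≈ 0.29°
|L| = 312.5 · 1.005 · 1 / (1.0078 · 1) ≈ 311.63
Gain = 20 log₁₀(311.63) ≈ 49.87 dB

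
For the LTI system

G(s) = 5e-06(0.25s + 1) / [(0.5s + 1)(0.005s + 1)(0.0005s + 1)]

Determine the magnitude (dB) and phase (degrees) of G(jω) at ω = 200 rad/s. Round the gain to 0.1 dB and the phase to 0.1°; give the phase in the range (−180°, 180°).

At ω = 200 rad/s:
zero (1 + j200·0.25) = 1 + j50 → |·| ≈ 50.01, ∠ ≈ 88.85°
pole (1 + j200·0.5) = 1 + j100 → |·| ≈ 100, ∠ ≈ 89.43°
pole (1 + j200·0.005) = 1 + j1 → |·| ≈ 1.4142, ∠ ≈ 45.00°
pole (1 + j200·0.0005) = 1 + j0.1 → |·| ≈ 1.005, ∠ ≈ 5.71°
|G| = 5e-06 · 50.01 / (100 · 1.4142 · 1.005) ≈ 1.7593e-06
Gain = 20 log₁₀(1.7593e-06) ≈ -115.09 dB
∠G = (88.85°) − (89.43° + 45.00° + 5.71°) = -51.29°

-115.1 dB, -51.3°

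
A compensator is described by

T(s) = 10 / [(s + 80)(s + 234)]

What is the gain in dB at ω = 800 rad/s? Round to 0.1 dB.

At s = jω = j800:
pole (s+80): 80 + j800 → |·| = √(80²+800²) = √646400 ≈ 803.99, ∠ = arctan(800/80) ≈ 84.29°
pole (s+234): 234 + j800 → |·| = √(234²+800²) = √694756 ≈ 833.52, ∠ = arctan(800/234) ≈ 73.70°
|T| = 10 / 6.7014e+05 ≈ 1.4922e-05
Gain = 20 log₁₀(1.4922e-05) ≈ -96.52 dB

-96.5 dB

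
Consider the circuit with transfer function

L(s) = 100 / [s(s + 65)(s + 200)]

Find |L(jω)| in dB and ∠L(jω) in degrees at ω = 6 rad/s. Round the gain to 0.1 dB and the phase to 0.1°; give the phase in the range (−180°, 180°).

-57.9 dB, -97.0°

At s = jω = j6:
pole (s+65): 65 + j6 → |·| = √(65²+6²) = √4261 ≈ 65.276, ∠ = arctan(6/65) ≈ 5.27°
pole (s+200): 200 + j6 → |·| = √(200²+6²) = √40036 ≈ 200.09, ∠ = arctan(6/200) ≈ 1.72°
pole at origin: |s| = 6, ∠ = 90.00° (in denominator)
|L| = 100 / 78366 ≈ 0.0012761
Gain = 20 log₁₀(0.0012761) ≈ -57.88 dB
∠L = 0.00° − 96.99° = -96.99°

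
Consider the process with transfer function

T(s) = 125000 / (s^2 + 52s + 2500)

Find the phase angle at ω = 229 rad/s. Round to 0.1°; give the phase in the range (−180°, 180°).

-166.6°

At s = jω = j229:
quadratic: (j229)² + 52·j229 + 2500 = -49941 + j11908 → |·| ≈ 51341, ∠ ≈ 166.59°
∠T = 0.00° − 166.59° = -166.59°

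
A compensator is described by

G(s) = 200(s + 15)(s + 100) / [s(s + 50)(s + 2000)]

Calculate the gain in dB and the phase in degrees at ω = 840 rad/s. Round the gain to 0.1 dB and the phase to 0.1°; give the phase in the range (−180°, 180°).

At s = jω = j840:
zero (s+15): 15 + j840 → |·| = √(15²+840²) = √705825 ≈ 840.13, ∠ = arctan(840/15) ≈ 88.98°
zero (s+100): 100 + j840 → |·| = √(100²+840²) = √715600 ≈ 845.93, ∠ = arctan(840/100) ≈ 83.21°
pole (s+50): 50 + j840 → |·| = √(50²+840²) = √708100 ≈ 841.49, ∠ = arctan(840/50) ≈ 86.59°
pole (s+2000): 2000 + j840 → |·| = √(2000²+840²) = √4705600 ≈ 2169.2, ∠ = arctan(840/2000) ≈ 22.78°
pole at origin: |s| = 840, ∠ = 90.00° (in denominator)
|G| = 200 · 7.1069e+05 / 1.5333e+09 ≈ 0.092701
Gain = 20 log₁₀(0.092701) ≈ -20.66 dB
∠G = 172.19° − 199.37° = -27.18°

-20.7 dB, -27.2°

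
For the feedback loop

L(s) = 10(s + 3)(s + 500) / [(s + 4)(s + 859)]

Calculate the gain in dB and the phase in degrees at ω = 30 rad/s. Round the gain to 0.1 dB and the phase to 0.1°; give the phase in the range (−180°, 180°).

At s = jω = j30:
zero (s+3): 3 + j30 → |·| = √(3²+30²) = √909 ≈ 30.15, ∠ = arctan(30/3) ≈ 84.29°
zero (s+500): 500 + j30 → |·| = √(500²+30²) = √250900 ≈ 500.9, ∠ = arctan(30/500) ≈ 3.43°
pole (s+4): 4 + j30 → |·| = √(4²+30²) = √916 ≈ 30.265, ∠ = arctan(30/4) ≈ 82.41°
pole (s+859): 859 + j30 → |·| = √(859²+30²) = √738781 ≈ 859.52, ∠ = arctan(30/859) ≈ 2.00°
|L| = 10 · 15102 / 26013 ≈ 5.8056
Gain = 20 log₁₀(5.8056) ≈ 15.28 dB
∠L = 87.72° − 84.41° = 3.31°

15.3 dB, 3.3°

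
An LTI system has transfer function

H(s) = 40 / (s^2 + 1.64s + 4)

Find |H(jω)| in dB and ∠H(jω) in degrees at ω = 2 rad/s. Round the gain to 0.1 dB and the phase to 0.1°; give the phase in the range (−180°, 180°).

At s = jω = j2:
quadratic: (j2)² + 1.64·j2 + 4 = 0 + j3.28 → |·| ≈ 3.28, ∠ ≈ 90.00°
|H| = 40 / 3.28 ≈ 12.195
Gain = 20 log₁₀(12.195) ≈ 21.72 dB
∠H = 0.00° − 90.00° = -90.00°

21.7 dB, -90.0°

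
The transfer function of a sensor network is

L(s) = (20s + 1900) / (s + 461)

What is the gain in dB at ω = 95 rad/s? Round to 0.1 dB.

Substitute s = j95:
Numerator: 20(j95) + 1900 = 1900 + j1900
Denominator: (j95) + 461 = 461 + j95
|N| = √(1900² + 1900²) ≈ 2687, ∠N ≈ 45.00°
|D| = √(461² + 95²) ≈ 470.69, ∠D ≈ 11.64°
|L| = 2687 / 470.69 ≈ 5.7086
Gain = 20 log₁₀(5.7086) ≈ 15.13 dB

15.1 dB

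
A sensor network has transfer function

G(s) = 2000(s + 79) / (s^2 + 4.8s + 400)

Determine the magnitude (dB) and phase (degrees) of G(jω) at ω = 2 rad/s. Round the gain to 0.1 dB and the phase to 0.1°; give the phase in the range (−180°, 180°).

At s = jω = j2:
zero (s+79): 79 + j2 → |·| = √(79²+2²) = √6245 ≈ 79.025, ∠ = arctan(2/79) ≈ 1.45°
quadratic: (j2)² + 4.8·j2 + 400 = 396 + j9.6 → |·| ≈ 396.12, ∠ ≈ 1.39°
|G| = 2000 · 79.025 / 396.12 ≈ 399
Gain = 20 log₁₀(399) ≈ 52.02 dB
∠G = 1.45° − 1.39° = 0.06°

52.0 dB, 0.1°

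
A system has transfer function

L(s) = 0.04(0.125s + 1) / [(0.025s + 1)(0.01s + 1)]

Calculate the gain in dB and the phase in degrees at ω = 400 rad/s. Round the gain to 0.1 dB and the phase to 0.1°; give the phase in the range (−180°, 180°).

At ω = 400 rad/s:
zero (1 + j400·0.125) = 1 + j50 → |·| ≈ 50.01, ∠ ≈ 88.85°
pole (1 + j400·0.025) = 1 + j10 → |·| ≈ 10.05, ∠ ≈ 84.29°
pole (1 + j400·0.01) = 1 + j4 → |·| ≈ 4.1231, ∠ ≈ 75.96°
|L| = 0.04 · 50.01 / (10.05 · 4.1231) ≈ 0.048276
Gain = 20 log₁₀(0.048276) ≈ -26.33 dB
∠L = (88.85°) − (84.29° + 75.96°) = -71.40°

-26.3 dB, -71.4°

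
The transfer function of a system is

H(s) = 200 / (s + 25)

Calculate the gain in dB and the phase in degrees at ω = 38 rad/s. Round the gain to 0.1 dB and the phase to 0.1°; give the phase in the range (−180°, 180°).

At s = jω = j38:
pole (s+25): 25 + j38 → |·| = √(25²+38²) = √2069 ≈ 45.486, ∠ = arctan(38/25) ≈ 56.66°
|H| = 200 / 45.486 ≈ 4.397
Gain = 20 log₁₀(4.397) ≈ 12.86 dB
∠H = 0.00° − 56.66° = -56.66°

12.9 dB, -56.7°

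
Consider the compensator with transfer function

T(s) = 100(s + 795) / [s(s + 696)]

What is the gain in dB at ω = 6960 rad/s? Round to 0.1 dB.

-36.8 dB

At s = jω = j6960:
zero (s+795): 795 + j6960 → |·| = √(795²+6960²) = √49073625 ≈ 7005.3, ∠ = arctan(6960/795) ≈ 83.48°
pole (s+696): 696 + j6960 → |·| = √(696²+6960²) = √48926016 ≈ 6994.7, ∠ = arctan(6960/696) ≈ 84.29°
pole at origin: |s| = 6960, ∠ = 90.00° (in denominator)
|T| = 100 · 7005.3 / 4.8683e+07 ≈ 0.01439
Gain = 20 log₁₀(0.01439) ≈ -36.84 dB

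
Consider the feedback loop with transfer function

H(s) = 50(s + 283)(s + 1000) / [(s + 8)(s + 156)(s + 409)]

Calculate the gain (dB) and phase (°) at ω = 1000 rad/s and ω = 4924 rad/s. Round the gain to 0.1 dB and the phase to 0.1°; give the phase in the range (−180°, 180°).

At s = jω = j1000:
zero (s+283): 283 + j1000 → |·| = √(283²+1000²) = √1080089 ≈ 1039.3, ∠ = arctan(1000/283) ≈ 74.20°
zero (s+1000): 1000 + j1000 → |·| = √(1000²+1000²) = √2000000 ≈ 1414.2, ∠ = arctan(1000/1000) ≈ 45.00°
pole (s+8): 8 + j1000 → |·| = √(8²+1000²) = √1000064 ≈ 1000, ∠ = arctan(1000/8) ≈ 89.54°
pole (s+156): 156 + j1000 → |·| = √(156²+1000²) = √1024336 ≈ 1012.1, ∠ = arctan(1000/156) ≈ 81.13°
pole (s+409): 409 + j1000 → |·| = √(409²+1000²) = √1167281 ≈ 1080.4, ∠ = arctan(1000/409) ≈ 67.76°
|H| = 50 · 1.4698e+06 / 1.0935e+09 ≈ 0.067206
Gain = 20 log₁₀(0.067206) ≈ -23.45 dB
∠H = 119.20° − 238.43° = -119.23°

At s = jω = j4924:
zero (s+283): 283 + j4924 → |·| = √(283²+4924²) = √24325865 ≈ 4932.1, ∠ = arctan(4924/283) ≈ 86.71°
zero (s+1000): 1000 + j4924 → |·| = √(1000²+4924²) = √25245776 ≈ 5024.5, ∠ = arctan(4924/1000) ≈ 78.52°
pole (s+8): 8 + j4924 → |·| = √(8²+4924²) = √24245840 ≈ 4924, ∠ = arctan(4924/8) ≈ 89.91°
pole (s+156): 156 + j4924 → |·| = √(156²+4924²) = √24270112 ≈ 4926.5, ∠ = arctan(4924/156) ≈ 88.19°
pole (s+409): 409 + j4924 → |·| = √(409²+4924²) = √24413057 ≈ 4941, ∠ = arctan(4924/409) ≈ 85.25°
|H| = 50 · 2.4781e+07 / 1.1986e+11 ≈ 0.010337
Gain = 20 log₁₀(0.010337) ≈ -39.71 dB
∠H = 165.23° − 263.35° = -98.12°

ω = 1000: -23.5 dB, -119.2°; ω = 4924: -39.7 dB, -98.1°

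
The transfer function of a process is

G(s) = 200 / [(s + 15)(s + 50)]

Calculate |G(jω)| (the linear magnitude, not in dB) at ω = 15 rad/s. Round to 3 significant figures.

0.181

At s = jω = j15:
pole (s+15): 15 + j15 → |·| = √(15²+15²) = √450 ≈ 21.213, ∠ = arctan(15/15) ≈ 45.00°
pole (s+50): 50 + j15 → |·| = √(50²+15²) = √2725 ≈ 52.202, ∠ = arctan(15/50) ≈ 16.70°
|G| = 200 / 1107.4 ≈ 0.1806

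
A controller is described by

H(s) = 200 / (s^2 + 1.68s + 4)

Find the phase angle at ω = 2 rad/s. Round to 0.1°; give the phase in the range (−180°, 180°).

At s = jω = j2:
quadratic: (j2)² + 1.68·j2 + 4 = 0 + j3.36 → |·| ≈ 3.36, ∠ ≈ 90.00°
∠H = 0.00° − 90.00° = -90.00°

-90.0°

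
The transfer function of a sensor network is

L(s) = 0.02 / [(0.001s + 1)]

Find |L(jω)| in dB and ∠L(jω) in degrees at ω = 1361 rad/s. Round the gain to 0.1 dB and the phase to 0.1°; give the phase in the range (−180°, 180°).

-38.5 dB, -53.7°

At ω = 1361 rad/s:
pole (1 + j1361·0.001) = 1 + j1.361 → |·| ≈ 1.6889, ∠ ≈ 53.69°
|L| = 0.02 · 1 / (1.6889) ≈ 0.011842
Gain = 20 log₁₀(0.011842) ≈ -38.53 dB
∠L = (0°) − (53.69°) = -53.69°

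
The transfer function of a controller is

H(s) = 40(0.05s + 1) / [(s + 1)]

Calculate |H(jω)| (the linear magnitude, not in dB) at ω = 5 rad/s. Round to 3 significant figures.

8.09

At ω = 5 rad/s:
zero (1 + j5·0.05) = 1 + j0.25 → |·| ≈ 1.0308, ∠ ≈ 14.04°
pole (1 + j5·1) = 1 + j5 → |·| ≈ 5.099, ∠ ≈ 78.69°
|H| = 40 · 1.0308 / (5.099) ≈ 8.0863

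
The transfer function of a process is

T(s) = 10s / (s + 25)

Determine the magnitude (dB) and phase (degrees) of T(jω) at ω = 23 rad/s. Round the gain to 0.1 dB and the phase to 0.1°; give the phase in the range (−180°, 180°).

16.6 dB, 47.4°

At s = jω = j23:
zero at origin: s = j23 → |·| = 23, ∠ = 90.00°
pole (s+25): 25 + j23 → |·| = √(25²+23²) = √1154 ≈ 33.971, ∠ = arctan(23/25) ≈ 42.61°
|T| = 10 · 23 / 33.971 ≈ 6.7705
Gain = 20 log₁₀(6.7705) ≈ 16.61 dB
∠T = 90.00° − 42.61° = 47.39°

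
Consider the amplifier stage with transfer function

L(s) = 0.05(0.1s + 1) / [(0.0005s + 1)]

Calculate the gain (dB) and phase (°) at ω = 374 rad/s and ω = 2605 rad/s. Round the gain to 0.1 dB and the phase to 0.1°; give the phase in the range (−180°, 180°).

ω = 374: 5.3 dB, 77.9°; ω = 2605: 18.0 dB, 37.3°

At ω = 374 rad/s:
zero (1 + j374·0.1) = 1 + j37.4 → |·| ≈ 37.413, ∠ ≈ 88.47°
pole (1 + j374·0.0005) = 1 + j0.187 → |·| ≈ 1.0173, ∠ ≈ 10.59°
|L| = 0.05 · 37.413 / (1.0173) ≈ 1.8388
Gain = 20 log₁₀(1.8388) ≈ 5.29 dB
∠L = (88.47°) − (10.59°) = 77.88°

At ω = 2605 rad/s:
zero (1 + j2605·0.1) = 1 + j260.5 → |·| ≈ 260.5, ∠ ≈ 89.78°
pole (1 + j2605·0.0005) = 1 + j1.3025 → |·| ≈ 1.6421, ∠ ≈ 52.48°
|L| = 0.05 · 260.5 / (1.6421) ≈ 7.9319
Gain = 20 log₁₀(7.9319) ≈ 17.99 dB
∠L = (89.78°) − (52.48°) = 37.30°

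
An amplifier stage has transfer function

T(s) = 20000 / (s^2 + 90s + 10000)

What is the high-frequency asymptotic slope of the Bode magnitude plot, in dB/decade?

Each pole contributes −20 dB/decade at high frequency; each zero contributes +20 dB/decade.
Net: 0 zero(s) − 2 pole(s) → -40 dB/decade.

-40 dB/decade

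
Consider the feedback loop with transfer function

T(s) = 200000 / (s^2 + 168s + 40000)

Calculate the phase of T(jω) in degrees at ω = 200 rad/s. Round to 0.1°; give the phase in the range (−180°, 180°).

-90.0°

At s = jω = j200:
quadratic: (j200)² + 168·j200 + 40000 = 0 + j33600 → |·| ≈ 33600, ∠ ≈ 90.00°
∠T = 0.00° − 90.00° = -90.00°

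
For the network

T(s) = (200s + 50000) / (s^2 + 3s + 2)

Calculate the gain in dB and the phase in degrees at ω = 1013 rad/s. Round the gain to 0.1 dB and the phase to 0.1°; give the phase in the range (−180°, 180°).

-13.8 dB, -103.7°

Substitute s = j1013:
Numerator: 200(j1013) + 50000 = 50000 + j202600
Denominator: (j1013)^2 + 3(j1013) + 2 = -1026167 + j3039
|N| = √(50000² + 202600²) ≈ 2.0868e+05, ∠N ≈ 76.14°
|D| = √(1026167² + 3039²) ≈ 1.0262e+06, ∠D ≈ 179.83°
|T| = 2.0868e+05 / 1.0262e+06 ≈ 0.20335
Gain = 20 log₁₀(0.20335) ≈ -13.84 dB
∠T = 76.14° − 179.83° = -103.69°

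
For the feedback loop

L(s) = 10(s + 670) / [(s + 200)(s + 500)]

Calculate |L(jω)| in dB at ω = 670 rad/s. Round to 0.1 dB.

-35.8 dB

At s = jω = j670:
zero (s+670): 670 + j670 → |·| = √(670²+670²) = √897800 ≈ 947.52, ∠ = arctan(670/670) ≈ 45.00°
pole (s+200): 200 + j670 → |·| = √(200²+670²) = √488900 ≈ 699.21, ∠ = arctan(670/200) ≈ 73.38°
pole (s+500): 500 + j670 → |·| = √(500²+670²) = √698900 ≈ 836, ∠ = arctan(670/500) ≈ 53.27°
|L| = 10 · 947.52 / 5.8454e+05 ≈ 0.01621
Gain = 20 log₁₀(0.01621) ≈ -35.80 dB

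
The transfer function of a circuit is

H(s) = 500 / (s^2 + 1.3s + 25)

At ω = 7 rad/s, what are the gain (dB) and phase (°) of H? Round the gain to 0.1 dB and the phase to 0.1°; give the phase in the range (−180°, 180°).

25.8 dB, -159.2°

At s = jω = j7:
quadratic: (j7)² + 1.3·j7 + 25 = -24 + j9.1 → |·| ≈ 25.667, ∠ ≈ 159.23°
|H| = 500 / 25.667 ≈ 19.48
Gain = 20 log₁₀(19.48) ≈ 25.79 dB
∠H = 0.00° − 159.23° = -159.23°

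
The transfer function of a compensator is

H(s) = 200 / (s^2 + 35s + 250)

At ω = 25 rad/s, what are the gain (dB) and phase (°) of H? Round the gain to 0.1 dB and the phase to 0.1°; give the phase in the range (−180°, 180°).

-13.6 dB, -113.2°

Substitute s = j25:
Numerator: 200 = 200 + j0
Denominator: (j25)^2 + 35(j25) + 250 = -375 + j875
|N| = √(200² + 0²) ≈ 200, ∠N ≈ 0.00°
|D| = √(375² + 875²) ≈ 951.97, ∠D ≈ 113.20°
|H| = 200 / 951.97 ≈ 0.21009
Gain = 20 log₁₀(0.21009) ≈ -13.55 dB
∠H = 0.00° − 113.20° = -113.20°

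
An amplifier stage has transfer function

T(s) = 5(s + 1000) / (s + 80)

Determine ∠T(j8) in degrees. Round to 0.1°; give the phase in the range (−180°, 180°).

At s = jω = j8:
zero (s+1000): 1000 + j8 → |·| = √(1000²+8²) = √1000064 ≈ 1000, ∠ = arctan(8/1000) ≈ 0.46°
pole (s+80): 80 + j8 → |·| = √(80²+8²) = √6464 ≈ 80.399, ∠ = arctan(8/80) ≈ 5.71°
∠T = 0.46° − 5.71° = -5.25°

-5.3°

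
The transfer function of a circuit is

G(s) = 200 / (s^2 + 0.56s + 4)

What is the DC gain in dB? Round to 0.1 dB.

G(0) = 200 / 4 = 50
20 log₁₀(50) ≈ 33.98 dB

34.0 dB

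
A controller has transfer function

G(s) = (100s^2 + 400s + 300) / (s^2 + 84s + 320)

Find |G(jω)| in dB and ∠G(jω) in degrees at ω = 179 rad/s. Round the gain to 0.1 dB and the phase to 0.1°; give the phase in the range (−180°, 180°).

39.2 dB, 24.1°

Substitute s = j179:
Numerator: 100(j179)^2 + 400(j179) + 300 = -3203800 + j71600
Denominator: (j179)^2 + 84(j179) + 320 = -31721 + j15036
|N| = √(3203800² + 71600²) ≈ 3.2046e+06, ∠N ≈ 178.72°
|D| = √(31721² + 15036²) ≈ 35104, ∠D ≈ 154.64°
|G| = 3.2046e+06 / 35104 ≈ 91.289
Gain = 20 log₁₀(91.289) ≈ 39.21 dB
∠G = 178.72° − 154.64° = 24.08°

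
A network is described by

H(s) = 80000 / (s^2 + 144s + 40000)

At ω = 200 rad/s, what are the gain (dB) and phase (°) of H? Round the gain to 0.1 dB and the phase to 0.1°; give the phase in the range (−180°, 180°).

At s = jω = j200:
quadratic: (j200)² + 144·j200 + 40000 = 0 + j28800 → |·| ≈ 28800, ∠ ≈ 90.00°
|H| = 80000 / 28800 ≈ 2.7778
Gain = 20 log₁₀(2.7778) ≈ 8.87 dB
∠H = 0.00° − 90.00° = -90.00°

8.9 dB, -90.0°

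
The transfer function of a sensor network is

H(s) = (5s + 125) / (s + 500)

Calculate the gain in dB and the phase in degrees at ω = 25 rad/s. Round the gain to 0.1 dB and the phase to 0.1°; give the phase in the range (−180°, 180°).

-9.0 dB, 42.1°

Substitute s = j25:
Numerator: 5(j25) + 125 = 125 + j125
Denominator: (j25) + 500 = 500 + j25
|N| = √(125² + 125²) ≈ 176.78, ∠N ≈ 45.00°
|D| = √(500² + 25²) ≈ 500.62, ∠D ≈ 2.86°
|H| = 176.78 / 500.62 ≈ 0.35312
Gain = 20 log₁₀(0.35312) ≈ -9.04 dB
∠H = 45.00° − 2.86° = 42.14°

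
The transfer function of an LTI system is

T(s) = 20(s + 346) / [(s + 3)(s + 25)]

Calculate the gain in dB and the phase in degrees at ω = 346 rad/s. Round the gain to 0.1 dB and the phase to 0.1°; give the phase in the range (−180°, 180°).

-21.8 dB, -130.4°

At s = jω = j346:
zero (s+346): 346 + j346 → |·| = √(346²+346²) = √239432 ≈ 489.32, ∠ = arctan(346/346) ≈ 45.00°
pole (s+3): 3 + j346 → |·| = √(3²+346²) = √119725 ≈ 346.01, ∠ = arctan(346/3) ≈ 89.50°
pole (s+25): 25 + j346 → |·| = √(25²+346²) = √120341 ≈ 346.9, ∠ = arctan(346/25) ≈ 85.87°
|T| = 20 · 489.32 / 1.2003e+05 ≈ 0.081533
Gain = 20 log₁₀(0.081533) ≈ -21.77 dB
∠T = 45.00° − 175.37° = -130.37°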